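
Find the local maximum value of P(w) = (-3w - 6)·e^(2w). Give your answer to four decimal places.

0.0101

P'(w) = (-3)·e^(2w) + (-3w - 6)·2·e^(2w) = (-6w - 15)·e^(2w). Since e^(2w) > 0, the only critical point is w = -5/2.
P''(-5/2) has the same sign as -6 < 0, so this is a local maximum.
P(-5/2) = (3/2)·e^(-5) ≈ 0.0101.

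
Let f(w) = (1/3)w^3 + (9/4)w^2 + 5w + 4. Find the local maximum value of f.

17/48

Critical points: f'(w) = w^2 + (9/2)w + 5 vanishes at w = -5/2, -2.
Since f''(w) = 2w + 9/2, we get f''(-5/2) = -1/2 < 0 ⇒ local maximum; f''(-2) = 1/2 > 0 ⇒ local minimum.
Thus f has its local maximum at w = -5/2, with value 17/48.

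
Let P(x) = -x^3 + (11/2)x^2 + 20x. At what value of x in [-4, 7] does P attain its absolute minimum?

Differentiating, P'(x) = -3x^2 + 11x + 20; which vanishes at x = -4/3 and x = 5.
Candidates: P(-4) = 72, P(-4/3) = -392/27, P(5) = 225/2, P(7) = 133/2.
Hence the absolute minimum is -392/27 at x = -4/3.

-4/3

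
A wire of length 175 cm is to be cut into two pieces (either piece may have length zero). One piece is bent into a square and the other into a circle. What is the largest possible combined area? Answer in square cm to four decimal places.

2437.0601

Let x be the length used for the square. Square side x/4; circle radius (175−x)/(2π).
A(x) = (x/4)² + π·((175−x)/(2π))² = x²/16 + (175−x)²/(4π) for 0 ≤ x ≤ 175. A'(x) = x/8 − (175−x)/(2π) = 0 gives x = 4·175/(π+4) ≈ 98.0174.
A'' > 0, so the interior critical point is a minimum; the maximum is at an endpoint. A(0) = 2437.0601 and A(175) = 1914.0625, so the largest area is 2437.0601.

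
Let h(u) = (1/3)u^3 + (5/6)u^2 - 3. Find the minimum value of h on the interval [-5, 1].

-143/6

h'(u) = u^2 + (5/3)u, which vanishes at u = -5/3 and u = 0.
Compare values at every candidate in [-5, 1]: h(-5) = -143/6,  h(-5/3) = -361/162,  h(0) = -3,  h(1) = -11/6.
So the minimum is h(-5) = -143/6.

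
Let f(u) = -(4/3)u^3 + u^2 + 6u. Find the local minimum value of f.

Critical points: f'(u) = -4u^2 + 2u + 6 vanishes at u = -1, 3/2.
Since f''(u) = -8u + 2, we get f''(-1) = 10 > 0 ⇒ local minimum; f''(3/2) = -10 < 0 ⇒ local maximum.
The local minimum is f(-1) = -11/3.

-11/3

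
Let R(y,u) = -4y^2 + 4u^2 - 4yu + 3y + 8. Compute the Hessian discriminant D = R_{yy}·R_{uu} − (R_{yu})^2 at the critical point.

-80

∂R/∂y = -8y - 4u + 3 = 0 and ∂R/∂u = -4y + 8u = 0, so (y, u) = (3/10, 3/20).
The Hessian has R_{yy} = -8, R_{uu} = 8, R_{yu} = -4, giving D = -80 < 0, so the point is a saddle point.
D = (-8)·(8) − (-4)^2 = -80.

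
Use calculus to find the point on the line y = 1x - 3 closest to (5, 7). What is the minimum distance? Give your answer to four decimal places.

3.5355

Minimize D(x)^2 = (x - 5)^2 + (x - 10)^2.
d/dx[D^2] = 2(x - 5) + 2·1·(x - 10) = 0 ⇒ x = 15/2.
Then y = 9/2 and the distance is √(25/2) ≈ 3.5355.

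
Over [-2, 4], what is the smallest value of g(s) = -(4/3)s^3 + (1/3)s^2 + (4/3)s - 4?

-236/3

Differentiating, g'(s) = -4s^2 + (2/3)s + 4/3; which vanishes at s = -1/2 and s = 2/3.
Compare values at every candidate in [-2, 4]: g(-2) = 16/3,  g(-1/2) = -53/12,  g(2/3) = -272/81,  g(4) = -236/3.
Hence the absolute minimum is -236/3 at s = 4.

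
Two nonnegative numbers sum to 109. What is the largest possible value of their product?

11881/4

With x + y = 109, the product is P(x) = x(109 − x).
P'(x) = 109 − 2x = 0 gives x = 109/2; P'' = −2 < 0, so this is the maximum.
P = 109/2·109/2 = 11881/4.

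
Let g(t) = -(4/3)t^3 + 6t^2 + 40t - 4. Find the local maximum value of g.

Critical points: g'(t) = -4t^2 + 12t + 40 vanishes at t = -2, 5.
Second-derivative test with g''(t) = -8t + 12: g''(-2) = 28 > 0 ⇒ local minimum; g''(5) = -28 < 0 ⇒ local maximum.
The local maximum is g(5) = 538/3.

538/3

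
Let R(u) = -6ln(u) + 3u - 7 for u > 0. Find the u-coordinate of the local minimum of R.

2

R'(u) = -6/u + 3 = 0 gives u = 2.
R''(u) = 6/u², which is positive for u > 0, so this is a local minimum.
R(2) = -6·ln(2) + 6 - 7 ≈ -5.1589.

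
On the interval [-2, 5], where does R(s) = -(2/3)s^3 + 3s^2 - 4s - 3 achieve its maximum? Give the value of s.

-2

The derivative is -2s^2 + 6s - 4, which vanishes at s = 1 and s = 2.
Candidates: R(-2) = 67/3, R(1) = -14/3, R(2) = -13/3, R(5) = -94/3.
The maximum over the interval is 67/3, attained at s = -2.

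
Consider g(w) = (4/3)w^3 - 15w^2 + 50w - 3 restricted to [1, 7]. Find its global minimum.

100/3

Differentiating, g'(w) = 4w^2 - 30w + 50; which vanishes at w = 5/2 and w = 5.
Evaluating at the critical points and endpoints: g(1) = 100/3,  g(5/2) = 589/12,  g(5) = 116/3,  g(7) = 208/3.
The minimum over the interval is 100/3, attained at w = 1.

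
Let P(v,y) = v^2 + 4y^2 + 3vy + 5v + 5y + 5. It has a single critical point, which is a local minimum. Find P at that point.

∂P/∂v = 2v + 3y + 5 = 0 and ∂P/∂y = 3v + 8y + 5 = 0, so (v, y) = (-25/7, 5/7).
The Hessian has P_{vv} = 2, P_{yy} = 8, P_{vy} = 3, giving D = 7 > 0 with P_{vv} > 0, so the point is a local minimum.
P(-25/7, 5/7) = -15/7.

-15/7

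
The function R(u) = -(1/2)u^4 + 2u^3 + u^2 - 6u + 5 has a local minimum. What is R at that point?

3/2

Critical points: R'(u) = -2u^3 + 6u^2 + 2u - 6 vanishes at u = -1, 1, 3.
R''(u) = -6u^2 + 12u + 2. R''(-1) = -16 < 0 ⇒ local maximum; R''(1) = 8 > 0 ⇒ local minimum; R''(3) = -16 < 0 ⇒ local maximum.
The local minimum is R(1) = 3/2.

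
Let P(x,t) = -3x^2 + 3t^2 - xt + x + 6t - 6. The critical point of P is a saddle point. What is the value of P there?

∂P/∂x = -6x - t + 1 = 0 and ∂P/∂t = -x + 6t + 6 = 0, so (x, t) = (12/37, -35/37).
The Hessian has P_{xx} = -6, P_{tt} = 6, P_{xt} = -1, giving D = -37 < 0, so the point is a saddle point.
P(12/37, -35/37) = -321/37.

-321/37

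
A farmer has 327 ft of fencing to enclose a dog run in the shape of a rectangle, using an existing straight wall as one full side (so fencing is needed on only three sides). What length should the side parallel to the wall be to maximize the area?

327/2

Let the sides perpendicular to the wall have length x and the parallel side y, so 2x + y = 327 and the area is A = xy = x(327 − 2x).
A'(x) = 327 − 4x = 0 gives x = 327/4, and A''(x) = −4 < 0 confirms a maximum.
Then y = 327 − 2·327/4 = 327/2 and A = 106929/8.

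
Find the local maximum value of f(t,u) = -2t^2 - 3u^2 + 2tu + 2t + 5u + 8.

∂f/∂t = -4t + 2u + 2 = 0 and ∂f/∂u = 2t - 6u + 5 = 0, so (t, u) = (11/10, 6/5).
The Hessian has f_{tt} = -4, f_{uu} = -6, f_{tu} = 2, giving D = 20 > 0 with f_{tt} < 0, so the point is a local maximum.
f(11/10, 6/5) = 121/10.

121/10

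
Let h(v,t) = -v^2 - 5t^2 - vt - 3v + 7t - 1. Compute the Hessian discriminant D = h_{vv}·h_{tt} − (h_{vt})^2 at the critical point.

19

∂h/∂v = -2v - t - 3 = 0 and ∂h/∂t = -v - 10t + 7 = 0, so (v, t) = (-37/19, 17/19).
The Hessian has h_{vv} = -2, h_{tt} = -10, h_{vt} = -1, giving D = 19 > 0 with h_{vv} < 0, so the point is a local maximum.
D = (-2)·(-10) − (-1)^2 = 19.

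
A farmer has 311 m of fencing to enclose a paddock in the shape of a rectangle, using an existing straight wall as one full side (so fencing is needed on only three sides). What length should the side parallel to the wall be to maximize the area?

Let the sides perpendicular to the wall have length x and the parallel side y, so 2x + y = 311 and the area is A = xy = x(311 − 2x).
A'(x) = 311 − 4x = 0 gives x = 311/4, and A''(x) = −4 < 0 confirms a maximum.
Then y = 311 − 2·311/4 = 311/2 and A = 96721/8.

311/2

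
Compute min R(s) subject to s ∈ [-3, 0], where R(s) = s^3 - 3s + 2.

The derivative is 3s^2 - 3, whose only zero in [-3, 0] is s = -1.
Evaluating at the critical points and endpoints: R(-3) = -16,  R(-1) = 4,  R(0) = 2.
The minimum over the interval is -16, attained at s = -3.

-16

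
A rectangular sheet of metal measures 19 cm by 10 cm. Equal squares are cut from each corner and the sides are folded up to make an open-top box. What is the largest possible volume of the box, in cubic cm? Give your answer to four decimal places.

With cut size x, the volume is V(x) = x(19 − 2x)(10 − 2x) for 0 < x < 5.
V'(x) = 12x^2 − 116x + 190. Setting V'(x) = 0 gives x ≈ 2.0897 (the root in (0, 5)).
V''(x) = 24x − 116 is negative there, so this is the maximum; V ≈ 180.2675.

180.2675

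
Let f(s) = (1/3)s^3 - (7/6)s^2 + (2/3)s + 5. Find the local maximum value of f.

f'(s) = s^2 - (7/3)s + 2/3. Setting f'(s) = 0 gives s ∈ {1/3, 2}.
Second-derivative test with f''(s) = 2s - 7/3: f''(1/3) = -5/3 < 0 ⇒ local maximum; f''(2) = 5/3 > 0 ⇒ local minimum.
The local maximum is f(1/3) = 827/162.

827/162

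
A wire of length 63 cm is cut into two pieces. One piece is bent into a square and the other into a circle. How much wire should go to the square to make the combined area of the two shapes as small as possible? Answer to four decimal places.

35.2862

Let x be the length used for the square. Square side x/4; circle radius (63−x)/(2π).
A(x) = (x/4)² + π·((63−x)/(2π))² = x²/16 + (63−x)²/(4π) for 0 ≤ x ≤ 63. A'(x) = x/8 − (63−x)/(2π) = 0 gives x = 4·63/(π+4) ≈ 35.2862.
A'' = 1/8 + 1/(2π) > 0, so this gives the minimum combined area; x ≈ 35.2862 cm to the square.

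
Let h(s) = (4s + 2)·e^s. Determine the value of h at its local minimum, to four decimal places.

-0.8925

Differentiating with the product rule gives h'(s) = (4s + 6)·e^s. Since e^s > 0, the only critical point is s = -3/2.
h''(-3/2) has the same sign as 4 > 0, so this is a local minimum.
h(-3/2) = (-4)·e^(-3/2) ≈ -0.8925.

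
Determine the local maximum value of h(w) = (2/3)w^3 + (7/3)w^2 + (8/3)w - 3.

h'(w) = 2w^2 + (14/3)w + 8/3. Setting h'(w) = 0 gives w ∈ {-4/3, -1}.
h''(w) = 4w + 14/3. h''(-4/3) = -2/3 < 0 ⇒ local maximum; h''(-1) = 2/3 > 0 ⇒ local minimum.
So the local maximum value is h(-4/3) = -323/81.

-323/81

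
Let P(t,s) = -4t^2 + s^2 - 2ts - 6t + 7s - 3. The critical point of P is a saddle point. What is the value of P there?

∂P/∂t = -8t - 2s - 6 = 0 and ∂P/∂s = -2t + 2s + 7 = 0, so (t, s) = (1/10, -17/5).
The Hessian has P_{tt} = -8, P_{ss} = 2, P_{ts} = -2, giving D = -20 < 0, so the point is a saddle point.
P(1/10, -17/5) = -76/5.

-76/5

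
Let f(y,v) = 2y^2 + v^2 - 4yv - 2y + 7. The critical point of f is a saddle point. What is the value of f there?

15/2

∂f/∂y = 4y - 4v - 2 = 0 and ∂f/∂v = -4y + 2v = 0, so (y, v) = (-1/2, -1).
The Hessian has f_{yy} = 4, f_{vv} = 2, f_{yv} = -4, giving D = -8 < 0, so the point is a saddle point.
f(-1/2, -1) = 15/2.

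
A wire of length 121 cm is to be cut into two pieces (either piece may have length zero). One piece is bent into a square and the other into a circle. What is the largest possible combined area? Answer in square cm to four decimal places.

1165.0938

Let x be the length used for the square. Square side x/4; circle radius (121−x)/(2π).
A(x) = (x/4)² + π·((121−x)/(2π))² = x²/16 + (121−x)²/(4π) for 0 ≤ x ≤ 121. A'(x) = x/8 − (121−x)/(2π) = 0 gives x = 4·121/(π+4) ≈ 67.7720.
A'' > 0, so the interior critical point is a minimum; the maximum is at an endpoint. A(0) = 1165.0938 and A(121) = 915.0625, so the largest area is 1165.0938.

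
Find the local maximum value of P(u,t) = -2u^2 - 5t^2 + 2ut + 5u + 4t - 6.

∂P/∂u = -4u + 2t + 5 = 0 and ∂P/∂t = 2u - 10t + 4 = 0, so (u, t) = (29/18, 13/18).
The Hessian has P_{uu} = -4, P_{tt} = -10, P_{ut} = 2, giving D = 36 > 0 with P_{uu} < 0, so the point is a local maximum.
P(29/18, 13/18) = -19/36.

-19/36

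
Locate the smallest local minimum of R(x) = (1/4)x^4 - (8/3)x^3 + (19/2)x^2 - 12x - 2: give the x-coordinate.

R'(x) = x^3 - 8x^2 + 19x - 12 = 0 at x = 1, 3, 4.
Second-derivative test with R''(x) = 3x^2 - 16x + 19: R''(1) = 6 > 0 ⇒ local minimum; R''(3) = -2 < 0 ⇒ local maximum; R''(4) = 3 > 0 ⇒ local minimum.
The smallest local minimum is R(1) = -83/12.

1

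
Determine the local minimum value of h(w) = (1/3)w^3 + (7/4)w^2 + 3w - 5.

h'(w) = w^2 + (7/2)w + 3 = 0 at w = -2, -3/2.
Second-derivative test with h''(w) = 2w + 7/2: h''(-2) = -1/2 < 0 ⇒ local maximum; h''(-3/2) = 1/2 > 0 ⇒ local minimum.
The local minimum is h(-3/2) = -107/16.

-107/16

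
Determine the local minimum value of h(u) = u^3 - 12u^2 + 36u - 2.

h'(u) = 3u^2 - 24u + 36 = 0 at u = 2, 6.
Since h''(u) = 6u - 24, we get h''(2) = -12 < 0 ⇒ local maximum; h''(6) = 12 > 0 ⇒ local minimum.
Thus h has its local minimum at u = 6, with value -2.

-2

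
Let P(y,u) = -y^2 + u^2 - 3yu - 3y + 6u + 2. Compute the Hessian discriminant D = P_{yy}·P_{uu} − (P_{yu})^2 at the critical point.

-13

∂P/∂y = -2y - 3u - 3 = 0 and ∂P/∂u = -3y + 2u + 6 = 0, so (y, u) = (12/13, -21/13).
The Hessian has P_{yy} = -2, P_{uu} = 2, P_{yu} = -3, giving D = -13 < 0, so the point is a saddle point.
D = (-2)·(2) − (-3)^2 = -13.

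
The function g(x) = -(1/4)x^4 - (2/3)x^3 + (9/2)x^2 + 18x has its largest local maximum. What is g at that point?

225/4

Critical points: g'(x) = -x^3 - 2x^2 + 9x + 18 vanishes at x = -3, -2, 3.
g''(x) = -3x^2 - 4x + 9. g''(-3) = -6 < 0 ⇒ local maximum; g''(-2) = 5 > 0 ⇒ local minimum; g''(3) = -30 < 0 ⇒ local maximum.
Thus g has its largest local maximum at x = 3, with value 225/4.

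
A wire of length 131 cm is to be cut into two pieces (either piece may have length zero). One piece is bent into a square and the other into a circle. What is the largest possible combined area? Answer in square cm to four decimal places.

1365.6290

Let x be the length used for the square. Square side x/4; circle radius (131−x)/(2π).
A(x) = (x/4)² + π·((131−x)/(2π))² = x²/16 + (131−x)²/(4π) for 0 ≤ x ≤ 131. A'(x) = x/8 − (131−x)/(2π) = 0 gives x = 4·131/(π+4) ≈ 73.3730.
A'' > 0, so the interior critical point is a minimum; the maximum is at an endpoint. A(0) = 1365.6290 and A(131) = 1072.5625, so the largest area is 1365.6290.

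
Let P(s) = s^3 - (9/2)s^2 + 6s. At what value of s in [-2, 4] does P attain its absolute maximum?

The derivative is 3s^2 - 9s + 6, which vanishes at s = 1 and s = 2.
Compare values at every candidate in [-2, 4]: P(-2) = -38, P(1) = 5/2, P(2) = 2, P(4) = 16.
So the maximum is P(4) = 16.

4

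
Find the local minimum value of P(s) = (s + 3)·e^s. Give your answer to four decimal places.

-0.0183

Differentiating with the product rule gives P'(s) = (s + 4)·e^s. Since e^s > 0, the only critical point is s = -4.
P''(-4) has the same sign as 1 > 0, so this is a local minimum.
P(-4) = (-1)·e^(-4) ≈ -0.0183.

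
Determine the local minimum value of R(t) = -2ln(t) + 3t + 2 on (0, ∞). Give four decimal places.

R'(t) = -2/t + 3 = 0 gives t = 2/3.
R''(t) = 2/t², which is positive for t > 0, so this is a local minimum.
R(2/3) = -2·ln(2/3) + 2 + 2 ≈ 4.8109.

4.8109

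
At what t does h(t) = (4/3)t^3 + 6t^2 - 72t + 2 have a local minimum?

3

Critical points: h'(t) = 4t^2 + 12t - 72 vanishes at t = -6, 3.
Second-derivative test with h''(t) = 8t + 12: h''(-6) = -36 < 0 ⇒ local maximum; h''(3) = 36 > 0 ⇒ local minimum.
So the local minimum value is h(3) = -124.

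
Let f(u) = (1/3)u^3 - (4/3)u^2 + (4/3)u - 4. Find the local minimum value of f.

-4

f'(u) = u^2 - (8/3)u + 4/3. Setting f'(u) = 0 gives u ∈ {2/3, 2}.
f''(u) = 2u - 8/3. f''(2/3) = -4/3 < 0 ⇒ local maximum; f''(2) = 4/3 > 0 ⇒ local minimum.
Thus f has its local minimum at u = 2, with value -4.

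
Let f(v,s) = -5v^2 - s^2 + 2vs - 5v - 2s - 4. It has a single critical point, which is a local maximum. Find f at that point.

1/16

∂f/∂v = -10v + 2s - 5 = 0 and ∂f/∂s = 2v - 2s - 2 = 0, so (v, s) = (-7/8, -15/8).
The Hessian has f_{vv} = -10, f_{ss} = -2, f_{vs} = 2, giving D = 16 > 0 with f_{vv} < 0, so the point is a local maximum.
f(-7/8, -15/8) = 1/16.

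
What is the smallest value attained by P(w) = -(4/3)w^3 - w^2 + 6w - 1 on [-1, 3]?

The derivative is -4w^2 - 2w + 6, whose only zero in [-1, 3] is w = 1.
Compare values at every candidate in [-1, 3]: P(-1) = -20/3; P(1) = 8/3; P(3) = -28.
The minimum over the interval is -28, attained at w = 3.

-28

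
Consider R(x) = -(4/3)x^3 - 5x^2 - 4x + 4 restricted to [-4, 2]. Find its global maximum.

76/3

R'(x) = -4x^2 - 10x - 4, which vanishes at x = -2 and x = -1/2.
Compare values at every candidate in [-4, 2]: R(-4) = 76/3, R(-2) = 8/3, R(-1/2) = 59/12, R(2) = -104/3.
So the maximum is R(-4) = 76/3.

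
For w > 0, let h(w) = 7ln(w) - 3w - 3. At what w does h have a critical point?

h'(w) = 7/w − 3 = 0 gives w = 7/3.
h''(w) = -7/w², which is negative for w > 0, so this is a local maximum.
h(7/3) = 7·ln(7/3) - 7 - 3 ≈ -4.0689.

7/3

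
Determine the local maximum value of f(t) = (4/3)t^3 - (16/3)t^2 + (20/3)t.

f'(t) = 4t^2 - (32/3)t + 20/3 = 0 at t = 1, 5/3.
Since f''(t) = 8t - 32/3, we get f''(1) = -8/3 < 0 ⇒ local maximum; f''(5/3) = 8/3 > 0 ⇒ local minimum.
The local maximum is f(1) = 8/3.

8/3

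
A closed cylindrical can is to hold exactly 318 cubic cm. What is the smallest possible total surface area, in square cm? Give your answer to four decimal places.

With radius r and height h, πr²h = 318 so h = 318/(πr²), and S(r) = 2πr² + 2πrh = 2πr² + 2·318/r.
S'(r) = 4πr − 2·318/r² = 0 ⇒ r³ = 318/(2π), so r ≈ 3.6990 and h = 2r ≈ 7.3980.
S''(r) = 4π + 4·318/r³ > 0, so this is the minimum; S ≈ 257.9087.

257.9087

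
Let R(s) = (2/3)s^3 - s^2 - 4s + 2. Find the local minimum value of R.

Critical points: R'(s) = 2s^2 - 2s - 4 vanishes at s = -1, 2.
Since R''(s) = 4s - 2, we get R''(-1) = -6 < 0 ⇒ local maximum; R''(2) = 6 > 0 ⇒ local minimum.
So the local minimum value is R(2) = -14/3.

-14/3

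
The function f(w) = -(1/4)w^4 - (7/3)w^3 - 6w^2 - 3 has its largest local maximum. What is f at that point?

Critical points: f'(w) = -w^3 - 7w^2 - 12w vanishes at w = -4, -3, 0.
Second-derivative test with f''(w) = -3w^2 - 14w - 12: f''(-4) = -4 < 0 ⇒ local maximum; f''(-3) = 3 > 0 ⇒ local minimum; f''(0) = -12 < 0 ⇒ local maximum.
Thus f has its largest local maximum at w = 0, with value -3.

-3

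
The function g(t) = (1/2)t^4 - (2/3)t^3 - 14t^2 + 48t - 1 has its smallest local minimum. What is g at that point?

Critical points: g'(t) = 2t^3 - 2t^2 - 28t + 48 vanishes at t = -4, 2, 3.
Since g''(t) = 6t^2 - 4t - 28, we get g''(-4) = 84 > 0 ⇒ local minimum; g''(2) = -12 < 0 ⇒ local maximum; g''(3) = 14 > 0 ⇒ local minimum.
The smallest local minimum is g(-4) = -739/3.

-739/3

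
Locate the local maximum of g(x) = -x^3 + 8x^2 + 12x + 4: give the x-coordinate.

6

Critical points: g'(x) = -3x^2 + 16x + 12 vanishes at x = -2/3, 6.
Second-derivative test with g''(x) = -6x + 16: g''(-2/3) = 20 > 0 ⇒ local minimum; g''(6) = -20 < 0 ⇒ local maximum.
The local maximum is g(6) = 148.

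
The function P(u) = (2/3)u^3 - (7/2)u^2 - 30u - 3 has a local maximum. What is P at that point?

P'(u) = 2u^2 - 7u - 30. Setting P'(u) = 0 gives u ∈ {-5/2, 6}.
Since P''(u) = 4u - 7, we get P''(-5/2) = -17 < 0 ⇒ local maximum; P''(6) = 17 > 0 ⇒ local minimum.
So the local maximum value is P(-5/2) = 953/24.

953/24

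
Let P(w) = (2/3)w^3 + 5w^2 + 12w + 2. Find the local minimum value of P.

-22/3

P'(w) = 2w^2 + 10w + 12 = 0 at w = -3, -2.
P''(w) = 4w + 10. P''(-3) = -2 < 0 ⇒ local maximum; P''(-2) = 2 > 0 ⇒ local minimum.
So the local minimum value is P(-2) = -22/3.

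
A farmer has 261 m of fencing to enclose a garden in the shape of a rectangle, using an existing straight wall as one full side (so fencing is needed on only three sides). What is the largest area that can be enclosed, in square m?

68121/8

Let the sides perpendicular to the wall have length x and the parallel side y, so 2x + y = 261 and the area is A = xy = x(261 − 2x).
A'(x) = 261 − 4x = 0 gives x = 261/4, and A''(x) = −4 < 0 confirms a maximum.
Then y = 261 − 2·261/4 = 261/2 and A = 68121/8.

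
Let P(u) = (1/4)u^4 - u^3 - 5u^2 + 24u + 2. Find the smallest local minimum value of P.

-271/4

P'(u) = u^3 - 3u^2 - 10u + 24 = 0 at u = -3, 2, 4.
Second-derivative test with P''(u) = 3u^2 - 6u - 10: P''(-3) = 35 > 0 ⇒ local minimum; P''(2) = -10 < 0 ⇒ local maximum; P''(4) = 14 > 0 ⇒ local minimum.
So the smallest local minimum value is P(-3) = -271/4.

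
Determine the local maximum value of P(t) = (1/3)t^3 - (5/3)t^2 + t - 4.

Critical points: P'(t) = t^2 - (10/3)t + 1 vanishes at t = 1/3, 3.
Since P''(t) = 2t - 10/3, we get P''(1/3) = -8/3 < 0 ⇒ local maximum; P''(3) = 8/3 > 0 ⇒ local minimum.
Thus P has its local maximum at t = 1/3, with value -311/81.

-311/81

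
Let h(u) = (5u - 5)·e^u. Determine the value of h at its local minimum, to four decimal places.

-5.0000

h'(u) = 5·e^u + (5u - 5)·1·e^u = (5u)·e^u. Since e^u > 0, the only critical point is u = 0.
h''(0) has the same sign as 5 > 0, so this is a local minimum.
h(0) = (-5)·e^(0) ≈ -5.0000.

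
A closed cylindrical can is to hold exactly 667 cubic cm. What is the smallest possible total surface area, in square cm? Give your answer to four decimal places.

422.6022

With radius r and height h, πr²h = 667 so h = 667/(πr²), and S(r) = 2πr² + 2πrh = 2πr² + 2·667/r.
S'(r) = 4πr − 2·667/r² = 0 ⇒ r³ = 667/(2π), so r ≈ 4.7349 and h = 2r ≈ 9.4699.
S''(r) = 4π + 4·667/r³ > 0, so this is the minimum; S ≈ 422.6022.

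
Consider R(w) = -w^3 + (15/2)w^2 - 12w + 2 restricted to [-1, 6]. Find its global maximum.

45/2

Differentiating, R'(w) = -3w^2 + 15w - 12; which vanishes at w = 1 and w = 4.
Compare values at every candidate in [-1, 6]: R(-1) = 45/2; R(1) = -7/2; R(4) = 10; R(6) = -16.
Hence the absolute maximum is 45/2 at w = -1.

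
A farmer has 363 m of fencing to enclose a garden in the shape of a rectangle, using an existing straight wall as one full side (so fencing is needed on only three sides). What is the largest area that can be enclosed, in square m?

131769/8

Let the sides perpendicular to the wall have length x and the parallel side y, so 2x + y = 363 and the area is A = xy = x(363 − 2x).
A'(x) = 363 − 4x = 0 gives x = 363/4, and A''(x) = −4 < 0 confirms a maximum.
Then y = 363 − 2·363/4 = 363/2 and A = 131769/8.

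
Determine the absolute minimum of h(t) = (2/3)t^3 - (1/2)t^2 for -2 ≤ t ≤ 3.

The derivative is 2t^2 - t, which vanishes at t = 0 and t = 1/2.
Evaluating at the critical points and endpoints: h(-2) = -22/3; h(0) = 0; h(1/2) = -1/24; h(3) = 27/2.
So the minimum is h(-2) = -22/3.

-22/3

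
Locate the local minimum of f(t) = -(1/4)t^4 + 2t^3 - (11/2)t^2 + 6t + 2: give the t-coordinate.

Critical points: f'(t) = -t^3 + 6t^2 - 11t + 6 vanishes at t = 1, 2, 3.
Second-derivative test with f''(t) = -3t^2 + 12t - 11: f''(1) = -2 < 0 ⇒ local maximum; f''(2) = 1 > 0 ⇒ local minimum; f''(3) = -2 < 0 ⇒ local maximum.
So the local minimum value is f(2) = 4.

2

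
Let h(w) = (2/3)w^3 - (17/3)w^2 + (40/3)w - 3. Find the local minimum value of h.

7/3

h'(w) = 2w^2 - (34/3)w + 40/3 = 0 at w = 5/3, 4.
Second-derivative test with h''(w) = 4w - 34/3: h''(5/3) = -14/3 < 0 ⇒ local maximum; h''(4) = 14/3 > 0 ⇒ local minimum.
Thus h has its local minimum at w = 4, with value 7/3.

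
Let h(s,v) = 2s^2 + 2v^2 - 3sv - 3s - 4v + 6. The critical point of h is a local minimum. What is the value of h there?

-44/7

∂h/∂s = 4s - 3v - 3 = 0 and ∂h/∂v = -3s + 4v - 4 = 0, so (s, v) = (24/7, 25/7).
The Hessian has h_{ss} = 4, h_{vv} = 4, h_{sv} = -3, giving D = 7 > 0 with h_{ss} > 0, so the point is a local minimum.
h(24/7, 25/7) = -44/7.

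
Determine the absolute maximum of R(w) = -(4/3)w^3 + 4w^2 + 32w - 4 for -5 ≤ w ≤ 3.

308/3

The derivative is -4w^2 + 8w + 32, whose only zero in [-5, 3] is w = -2.
Compare values at every candidate in [-5, 3]: R(-5) = 308/3,  R(-2) = -124/3,  R(3) = 92.
The maximum over the interval is 308/3, attained at w = -5.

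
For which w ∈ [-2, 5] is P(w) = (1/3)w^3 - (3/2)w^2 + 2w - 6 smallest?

The derivative is w^2 - 3w + 2, which vanishes at w = 1 and w = 2.
Compare values at every candidate in [-2, 5]: P(-2) = -56/3; P(1) = -31/6; P(2) = -16/3; P(5) = 49/6.
Hence the absolute minimum is -56/3 at w = -2.

-2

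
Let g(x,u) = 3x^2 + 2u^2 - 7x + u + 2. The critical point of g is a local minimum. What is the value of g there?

-53/24

∂g/∂x = 6x - 7 = 0 and ∂g/∂u = 4u + 1 = 0, so (x, u) = (7/6, -1/4).
The Hessian has g_{xx} = 6, g_{uu} = 4, g_{xu} = 0, giving D = 24 > 0 with g_{xx} > 0, so the point is a local minimum.
g(7/6, -1/4) = -53/24.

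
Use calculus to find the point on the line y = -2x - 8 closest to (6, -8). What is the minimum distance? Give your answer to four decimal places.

Minimize D(x)^2 = (x - 6)^2 + (-2x)^2.
d/dx[D^2] = 2(x - 6) + 2·(-2)·(-2x) = 0 ⇒ x = 6/5.
Then y = -52/5 and the distance is √(144/5) ≈ 5.3666.

5.3666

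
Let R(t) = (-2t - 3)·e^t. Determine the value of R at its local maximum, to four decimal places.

0.1642

R'(t) = (-2)·e^t + (-2t - 3)·1·e^t = (-2t - 5)·e^t. Since e^t > 0, the only critical point is t = -5/2.
R''(-5/2) has the same sign as -2 < 0, so this is a local maximum.
R(-5/2) = (2)·e^(-5/2) ≈ 0.1642.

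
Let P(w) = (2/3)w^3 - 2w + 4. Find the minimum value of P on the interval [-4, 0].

P'(w) = 2w^2 - 2, whose only zero in [-4, 0] is w = -1.
Compare values at every candidate in [-4, 0]: P(-4) = -92/3; P(-1) = 16/3; P(0) = 4.
The minimum over the interval is -92/3, attained at w = -4.

-92/3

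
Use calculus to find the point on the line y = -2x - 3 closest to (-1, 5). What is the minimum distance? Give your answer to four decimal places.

Minimize D(x)^2 = (x + 1)^2 + (-2x - 8)^2.
d/dx[D^2] = 2(x + 1) + 2·(-2)·(-2x - 8) = 0 ⇒ x = -17/5.
Then y = 19/5 and the distance is √(36/5) ≈ 2.6833.

2.6833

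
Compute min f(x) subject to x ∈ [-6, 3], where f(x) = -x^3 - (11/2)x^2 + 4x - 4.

The derivative is -3x^2 - 11x + 4, which vanishes at x = -4 and x = 1/3.
Compare values at every candidate in [-6, 3]: f(-6) = -10,  f(-4) = -44,  f(1/3) = -179/54,  f(3) = -137/2.
Hence the absolute minimum is -137/2 at x = 3.

-137/2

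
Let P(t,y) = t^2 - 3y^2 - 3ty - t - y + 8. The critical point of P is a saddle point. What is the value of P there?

∂P/∂t = 2t - 3y - 1 = 0 and ∂P/∂y = -3t - 6y - 1 = 0, so (t, y) = (1/7, -5/21).
The Hessian has P_{tt} = 2, P_{yy} = -6, P_{ty} = -3, giving D = -21 < 0, so the point is a saddle point.
P(1/7, -5/21) = 169/21.

169/21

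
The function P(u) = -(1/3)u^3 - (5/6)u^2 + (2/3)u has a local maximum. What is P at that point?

P'(u) = -u^2 - (5/3)u + 2/3. Setting P'(u) = 0 gives u ∈ {-2, 1/3}.
Since P''(u) = -2u - 5/3, we get P''(-2) = 7/3 > 0 ⇒ local minimum; P''(1/3) = -7/3 < 0 ⇒ local maximum.
Thus P has its local maximum at u = 1/3, with value 19/162.

19/162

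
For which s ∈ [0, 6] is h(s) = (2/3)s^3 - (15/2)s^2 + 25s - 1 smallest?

0

h'(s) = 2s^2 - 15s + 25, which vanishes at s = 5/2 and s = 5.
Evaluating at the critical points and endpoints: h(0) = -1, h(5/2) = 601/24, h(5) = 119/6, h(6) = 23.
The minimum over the interval is -1, attained at s = 0.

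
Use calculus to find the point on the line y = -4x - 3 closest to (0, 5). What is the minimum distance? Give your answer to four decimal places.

Minimize D(x)^2 = (x + 0)^2 + (-4x - 8)^2.
d/dx[D^2] = 2(x + 0) + 2·(-4)·(-4x - 8) = 0 ⇒ x = -32/17.
Then y = 77/17 and the distance is √(64/17) ≈ 1.9403.

1.9403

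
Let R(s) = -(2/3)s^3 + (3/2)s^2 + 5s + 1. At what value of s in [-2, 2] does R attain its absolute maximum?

The derivative is -2s^2 + 3s + 5, whose only zero in [-2, 2] is s = -1.
Compare values at every candidate in [-2, 2]: R(-2) = 7/3, R(-1) = -11/6, R(2) = 35/3.
So the maximum is R(2) = 35/3.

2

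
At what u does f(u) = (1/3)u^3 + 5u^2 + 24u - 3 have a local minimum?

-4

f'(u) = u^2 + 10u + 24. Setting f'(u) = 0 gives u ∈ {-6, -4}.
Second-derivative test with f''(u) = 2u + 10: f''(-6) = -2 < 0 ⇒ local maximum; f''(-4) = 2 > 0 ⇒ local minimum.
Thus f has its local minimum at u = -4, with value -121/3.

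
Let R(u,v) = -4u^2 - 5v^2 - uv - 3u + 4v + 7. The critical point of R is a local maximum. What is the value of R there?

∂R/∂u = -8u - v - 3 = 0 and ∂R/∂v = -u - 10v + 4 = 0, so (u, v) = (-34/79, 35/79).
The Hessian has R_{uu} = -8, R_{vv} = -10, R_{uv} = -1, giving D = 79 > 0 with R_{uu} < 0, so the point is a local maximum.
R(-34/79, 35/79) = 674/79.

674/79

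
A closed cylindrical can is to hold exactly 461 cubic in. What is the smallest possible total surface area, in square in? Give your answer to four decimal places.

With radius r and height h, πr²h = 461 so h = 461/(πr²), and S(r) = 2πr² + 2πrh = 2πr² + 2·461/r.
S'(r) = 4πr − 2·461/r² = 0 ⇒ r³ = 461/(2π), so r ≈ 4.1864 and h = 2r ≈ 8.3728.
S''(r) = 4π + 4·461/r³ > 0, so this is the minimum; S ≈ 330.3557.

330.3557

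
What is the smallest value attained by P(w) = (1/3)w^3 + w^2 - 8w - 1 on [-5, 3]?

The derivative is w^2 + 2w - 8, which vanishes at w = -4 and w = 2.
Compare values at every candidate in [-5, 3]: P(-5) = 67/3,  P(-4) = 77/3,  P(2) = -31/3,  P(3) = -7.
The minimum over the interval is -31/3, attained at w = 2.

-31/3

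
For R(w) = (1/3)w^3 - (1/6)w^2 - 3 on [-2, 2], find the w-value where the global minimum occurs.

-2

R'(w) = w^2 - (1/3)w, which vanishes at w = 0 and w = 1/3.
Candidates: R(-2) = -19/3,  R(0) = -3,  R(1/3) = -487/162,  R(2) = -1.
The minimum over the interval is -19/3, attained at w = -2.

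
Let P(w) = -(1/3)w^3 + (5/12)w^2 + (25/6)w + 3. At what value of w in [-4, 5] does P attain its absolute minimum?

P'(w) = -w^2 + (5/6)w + 25/6, which vanishes at w = -5/3 and w = 5/2.
Evaluating at the critical points and endpoints: P(-4) = 43/3; P(-5/3) = -403/324; P(5/2) = 173/16; P(5) = -89/12.
The minimum over the interval is -89/12, attained at w = 5.

5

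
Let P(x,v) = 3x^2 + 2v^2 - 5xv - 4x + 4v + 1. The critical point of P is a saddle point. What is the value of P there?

1

∂P/∂x = 6x - 5v - 4 = 0 and ∂P/∂v = -5x + 4v + 4 = 0, so (x, v) = (4, 4).
The Hessian has P_{xx} = 6, P_{vv} = 4, P_{xv} = -5, giving D = -1 < 0, so the point is a saddle point.
P(4, 4) = 1.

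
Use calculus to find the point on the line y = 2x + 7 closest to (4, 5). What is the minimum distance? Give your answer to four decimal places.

Minimize D(x)^2 = (x - 4)^2 + (2x + 2)^2.
d/dx[D^2] = 2(x - 4) + 2·2·(2x + 2) = 0 ⇒ x = 0.
Then y = 7 and the distance is √(20) ≈ 4.4721.

4.4721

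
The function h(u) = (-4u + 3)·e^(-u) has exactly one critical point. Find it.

h'(u) = (-4)·e^(-u) + (-4u + 3)·(-1)·e^(-u) = (4u - 7)·e^(-u). Since e^(-u) > 0, the only critical point is u = 7/4.
h''(7/4) has the same sign as 4 > 0, so this is a local minimum.
h(7/4) = (-4)·e^(-7/4) ≈ -0.6951.

7/4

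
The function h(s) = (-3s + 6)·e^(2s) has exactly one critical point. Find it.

By the product rule, h'(s) = (-6s + 9)·e^(2s). Since e^(2s) > 0, the only critical point is s = 3/2.
h''(3/2) has the same sign as -6 < 0, so this is a local maximum.
h(3/2) = (3/2)·e^(3) ≈ 30.1283.

3/2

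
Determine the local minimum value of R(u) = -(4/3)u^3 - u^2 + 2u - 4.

-17/3

R'(u) = -4u^2 - 2u + 2. Setting R'(u) = 0 gives u ∈ {-1, 1/2}.
Since R''(u) = -8u - 2, we get R''(-1) = 6 > 0 ⇒ local minimum; R''(1/2) = -6 < 0 ⇒ local maximum.
The local minimum is R(-1) = -17/3.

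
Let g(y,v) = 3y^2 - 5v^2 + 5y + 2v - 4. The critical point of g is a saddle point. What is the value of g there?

-353/60

∂g/∂y = 6y + 5 = 0 and ∂g/∂v = -10v + 2 = 0, so (y, v) = (-5/6, 1/5).
The Hessian has g_{yy} = 6, g_{vv} = -10, g_{yv} = 0, giving D = -60 < 0, so the point is a saddle point.
g(-5/6, 1/5) = -353/60.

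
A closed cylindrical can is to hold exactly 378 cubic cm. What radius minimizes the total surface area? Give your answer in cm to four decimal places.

3.9184

With radius r and height h, πr²h = 378 so h = 378/(πr²), and S(r) = 2πr² + 2πrh = 2πr² + 2·378/r.
S'(r) = 4πr − 2·378/r² = 0 ⇒ r³ = 378/(2π), so r ≈ 3.9184 and h = 2r ≈ 7.8367.
S''(r) = 4π + 4·378/r³ > 0, so this is the minimum; S ≈ 289.4070.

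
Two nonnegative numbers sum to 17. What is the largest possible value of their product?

289/4

With x + y = 17, the product is P(x) = x(17 − x).
P'(x) = 17 − 2x = 0 gives x = 17/2; P'' = −2 < 0, so this is the maximum.
P = 17/2·17/2 = 289/4.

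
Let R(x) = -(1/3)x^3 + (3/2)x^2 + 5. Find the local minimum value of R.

Critical points: R'(x) = -x^2 + 3x vanishes at x = 0, 3.
Since R''(x) = -2x + 3, we get R''(0) = 3 > 0 ⇒ local minimum; R''(3) = -3 < 0 ⇒ local maximum.
Thus R has its local minimum at x = 0, with value 5.

5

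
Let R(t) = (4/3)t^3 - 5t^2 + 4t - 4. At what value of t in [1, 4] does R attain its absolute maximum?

4

Differentiating, R'(t) = 4t^2 - 10t + 4; whose only zero in [1, 4] is t = 2.
Evaluating at the critical points and endpoints: R(1) = -11/3,  R(2) = -16/3,  R(4) = 52/3.
The maximum over the interval is 52/3, attained at t = 4.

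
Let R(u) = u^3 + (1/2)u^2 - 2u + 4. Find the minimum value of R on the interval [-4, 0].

-44

R'(u) = 3u^2 + u - 2, whose only zero in [-4, 0] is u = -1.
Compare values at every candidate in [-4, 0]: R(-4) = -44; R(-1) = 11/2; R(0) = 4.
Hence the absolute minimum is -44 at u = -4.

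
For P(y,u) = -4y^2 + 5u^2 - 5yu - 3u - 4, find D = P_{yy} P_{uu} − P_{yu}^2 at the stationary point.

-105

∂P/∂y = -8y - 5u = 0 and ∂P/∂u = -5y + 10u - 3 = 0, so (y, u) = (-1/7, 8/35).
The Hessian has P_{yy} = -8, P_{uu} = 10, P_{yu} = -5, giving D = -105 < 0, so the point is a saddle point.
D = (-8)·(10) − (-5)^2 = -105.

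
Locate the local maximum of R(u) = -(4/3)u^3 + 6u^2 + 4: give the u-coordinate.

Critical points: R'(u) = -4u^2 + 12u vanishes at u = 0, 3.
Second-derivative test with R''(u) = -8u + 12: R''(0) = 12 > 0 ⇒ local minimum; R''(3) = -12 < 0 ⇒ local maximum.
Thus R has its local maximum at u = 3, with value 22.

3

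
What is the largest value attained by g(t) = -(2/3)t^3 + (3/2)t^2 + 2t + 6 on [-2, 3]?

40/3

g'(t) = -2t^2 + 3t + 2, which vanishes at t = -1/2 and t = 2.
Evaluating at the critical points and endpoints: g(-2) = 40/3,  g(-1/2) = 131/24,  g(2) = 32/3,  g(3) = 15/2.
The maximum over the interval is 40/3, attained at t = -2.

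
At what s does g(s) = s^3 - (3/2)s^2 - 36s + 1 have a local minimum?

4

g'(s) = 3s^2 - 3s - 36 = 0 at s = -3, 4.
Since g''(s) = 6s - 3, we get g''(-3) = -21 < 0 ⇒ local maximum; g''(4) = 21 > 0 ⇒ local minimum.
The local minimum is g(4) = -103.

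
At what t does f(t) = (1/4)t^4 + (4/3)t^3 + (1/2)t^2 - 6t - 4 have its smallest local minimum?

Critical points: f'(t) = t^3 + 4t^2 + t - 6 vanishes at t = -3, -2, 1.
Since f''(t) = 3t^2 + 8t + 1, we get f''(-3) = 4 > 0 ⇒ local minimum; f''(-2) = -3 < 0 ⇒ local maximum; f''(1) = 12 > 0 ⇒ local minimum.
The smallest local minimum is f(1) = -95/12.

1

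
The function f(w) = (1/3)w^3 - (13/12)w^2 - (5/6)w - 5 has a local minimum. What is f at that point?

-415/48

f'(w) = w^2 - (13/6)w - 5/6 = 0 at w = -1/3, 5/2.
f''(w) = 2w - 13/6. f''(-1/3) = -17/6 < 0 ⇒ local maximum; f''(5/2) = 17/6 > 0 ⇒ local minimum.
Thus f has its local minimum at w = 5/2, with value -415/48.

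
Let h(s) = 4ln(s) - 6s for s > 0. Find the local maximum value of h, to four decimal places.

h'(s) = 4/s − 6 = 0 gives s = 2/3.
h''(s) = -4/s², which is negative for s > 0, so this is a local maximum.
h(2/3) = 4·ln(2/3) - 4 ≈ -5.6219.

-5.6219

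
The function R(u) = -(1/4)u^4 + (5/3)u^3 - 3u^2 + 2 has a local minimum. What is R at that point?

-2/3

R'(u) = -u^3 + 5u^2 - 6u = 0 at u = 0, 2, 3.
Since R''(u) = -3u^2 + 10u - 6, we get R''(0) = -6 < 0 ⇒ local maximum; R''(2) = 2 > 0 ⇒ local minimum; R''(3) = -3 < 0 ⇒ local maximum.
The local minimum is R(2) = -2/3.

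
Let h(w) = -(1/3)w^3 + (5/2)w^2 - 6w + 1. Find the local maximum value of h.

-7/2

h'(w) = -w^2 + 5w - 6 = 0 at w = 2, 3.
h''(w) = -2w + 5. h''(2) = 1 > 0 ⇒ local minimum; h''(3) = -1 < 0 ⇒ local maximum.
The local maximum is h(3) = -7/2.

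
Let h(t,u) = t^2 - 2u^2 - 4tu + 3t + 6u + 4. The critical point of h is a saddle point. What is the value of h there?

31/4

∂h/∂t = 2t - 4u + 3 = 0 and ∂h/∂u = -4t - 4u + 6 = 0, so (t, u) = (1/2, 1).
The Hessian has h_{tt} = 2, h_{uu} = -4, h_{tu} = -4, giving D = -24 < 0, so the point is a saddle point.
h(1/2, 1) = 31/4.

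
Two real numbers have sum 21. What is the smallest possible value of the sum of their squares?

441/2

With a + b = 21, a^2 + b^2 = a^2 + (21 − a)^2.
The derivative 2a − 2(21 − a) = 4a − 42 vanishes at a = 21/2; second derivative 4 > 0, a minimum.
The minimum is 2·(21/2)^2 = 441/2.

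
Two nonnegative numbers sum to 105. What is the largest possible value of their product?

With x + y = 105, the product is P(x) = x(105 − x).
P'(x) = 105 − 2x = 0 gives x = 105/2; P'' = −2 < 0, so this is the maximum.
P = 105/2·105/2 = 11025/4.

11025/4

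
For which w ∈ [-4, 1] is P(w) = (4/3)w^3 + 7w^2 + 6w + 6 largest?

The derivative is 4w^2 + 14w + 6, which vanishes at w = -3 and w = -1/2.
Evaluating at the critical points and endpoints: P(-4) = 26/3; P(-3) = 15; P(-1/2) = 55/12; P(1) = 61/3.
Hence the absolute maximum is 61/3 at w = 1.

1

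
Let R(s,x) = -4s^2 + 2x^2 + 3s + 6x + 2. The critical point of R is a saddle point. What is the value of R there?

-31/16

∂R/∂s = -8s + 3 = 0 and ∂R/∂x = 4x + 6 = 0, so (s, x) = (3/8, -3/2).
The Hessian has R_{ss} = -8, R_{xx} = 4, R_{sx} = 0, giving D = -32 < 0, so the point is a saddle point.
R(3/8, -3/2) = -31/16.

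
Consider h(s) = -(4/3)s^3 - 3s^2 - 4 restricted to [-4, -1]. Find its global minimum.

-25/4

Differentiating, h'(s) = -4s^2 - 6s; whose only zero in [-4, -1] is s = -3/2.
Compare values at every candidate in [-4, -1]: h(-4) = 100/3; h(-3/2) = -25/4; h(-1) = -17/3.
The minimum over the interval is -25/4, attained at s = -3/2.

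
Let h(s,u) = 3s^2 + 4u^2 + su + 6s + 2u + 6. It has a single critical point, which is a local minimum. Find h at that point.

138/47

∂h/∂s = 6s + u + 6 = 0 and ∂h/∂u = s + 8u + 2 = 0, so (s, u) = (-46/47, -6/47).
The Hessian has h_{ss} = 6, h_{uu} = 8, h_{su} = 1, giving D = 47 > 0 with h_{ss} > 0, so the point is a local minimum.
h(-46/47, -6/47) = 138/47.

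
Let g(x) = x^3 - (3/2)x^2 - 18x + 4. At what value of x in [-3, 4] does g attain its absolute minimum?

3

g'(x) = 3x^2 - 3x - 18, which vanishes at x = -2 and x = 3.
Compare values at every candidate in [-3, 4]: g(-3) = 35/2, g(-2) = 26, g(3) = -73/2, g(4) = -28.
So the minimum is g(3) = -73/2.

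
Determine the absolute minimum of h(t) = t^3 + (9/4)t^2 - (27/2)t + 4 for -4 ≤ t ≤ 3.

-125/16

h'(t) = 3t^2 + (9/2)t - 27/2, which vanishes at t = -3 and t = 3/2.
Candidates: h(-4) = 30, h(-3) = 151/4, h(3/2) = -125/16, h(3) = 43/4.
So the minimum is h(3/2) = -125/16.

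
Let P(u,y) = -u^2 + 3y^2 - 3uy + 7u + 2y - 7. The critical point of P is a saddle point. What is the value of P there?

∂P/∂u = -2u - 3y + 7 = 0 and ∂P/∂y = -3u + 6y + 2 = 0, so (u, y) = (16/7, 17/21).
The Hessian has P_{uu} = -2, P_{yy} = 6, P_{uy} = -3, giving D = -21 < 0, so the point is a saddle point.
P(16/7, 17/21) = 38/21.

38/21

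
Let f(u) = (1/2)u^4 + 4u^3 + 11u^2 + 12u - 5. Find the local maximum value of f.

-9

Critical points: f'(u) = 2u^3 + 12u^2 + 22u + 12 vanishes at u = -3, -2, -1.
Second-derivative test with f''(u) = 6u^2 + 24u + 22: f''(-3) = 4 > 0 ⇒ local minimum; f''(-2) = -2 < 0 ⇒ local maximum; f''(-1) = 4 > 0 ⇒ local minimum.
So the local maximum value is f(-2) = -9.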